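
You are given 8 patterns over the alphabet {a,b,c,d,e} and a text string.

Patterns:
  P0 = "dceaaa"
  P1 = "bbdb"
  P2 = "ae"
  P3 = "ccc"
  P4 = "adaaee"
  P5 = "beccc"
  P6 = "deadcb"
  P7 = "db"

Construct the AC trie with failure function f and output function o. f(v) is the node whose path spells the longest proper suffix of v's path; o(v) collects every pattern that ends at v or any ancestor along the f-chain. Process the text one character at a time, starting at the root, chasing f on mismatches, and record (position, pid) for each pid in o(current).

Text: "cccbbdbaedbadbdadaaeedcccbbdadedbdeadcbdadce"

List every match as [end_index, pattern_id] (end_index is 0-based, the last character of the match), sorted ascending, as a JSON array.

Construct AC machine:
Trie nodes:
  n0 'ε': a→11 b→7 c→13 d→1
  n1 'd': b→30 c→2 e→25
  n2 'dc': e→3
  n3 'dce': a→4
  n4 'dcea': a→5
  n5 'dceaa': a→6
  n6 'dceaaa': ·  [P0 ends]
  n7 'b': b→8 e→21
  n8 'bb': d→9
  n9 'bbd': b→10
  n10 'bbdb': ·  [P1 ends]
  n11 'a': d→16 e→12
  n12 'ae': ·  [P2 ends]
  n13 'c': c→14
  n14 'cc': c→15
  n15 'ccc': ·  [P3 ends]
  n16 'ad': a→17
  n17 'ada': a→18
  n18 'adaa': e→19
  n19 'adaae': e→20
  n20 'adaaee': ·  [P4 ends]
  n21 'be': c→22
  n22 'bec': c→23
  n23 'becc': c→24
  n24 'beccc': ·  [P5 ends]
  n25 'de': a→26
  n26 'dea': d→27
  n27 'dead': c→28
  n28 'deadc': b→29
  n29 'deadcb': ·  [P6 ends]
  n30 'db': ·  [P7 ends]

BFS fail/out derivation:
  fail(1) 'd': from fail(0)=0 chase 'd': 0 ⇒ 0;  out=∅∪out(0)=∅
  fail(7) 'b': from fail(0)=0 chase 'b': 0 ⇒ 0;  out=∅∪out(0)=∅
  fail(11) 'a': from fail(0)=0 chase 'a': 0 ⇒ 0;  out=∅∪out(0)=∅
  fail(13) 'c': from fail(0)=0 chase 'c': 0 ⇒ 0;  out=∅∪out(0)=∅
  fail(2) 'dc': from fail(1)=0 chase 'c': 0 ⇒ 13;  out=∅∪out(13)=∅
  fail(8) 'bb': from fail(7)=0 chase 'b': 0 ⇒ 7;  out=∅∪out(7)=∅
  fail(12) 'ae': from fail(11)=0 chase 'e': 0 ⇒ 0;  out={2}∪out(0)={2}
  fail(14) 'cc': from fail(13)=0 chase 'c': 0 ⇒ 13;  out=∅∪out(13)=∅
  fail(16) 'ad': from fail(11)=0 chase 'd': 0 ⇒ 1;  out=∅∪out(1)=∅
  fail(21) 'be': from fail(7)=0 chase 'e': 0 ⇒ 0;  out=∅∪out(0)=∅
  fail(25) 'de': from fail(1)=0 chase 'e': 0 ⇒ 0;  out=∅∪out(0)=∅
  fail(30) 'db': from fail(1)=0 chase 'b': 0 ⇒ 7;  out={7}∪out(7)={7}
  fail(3) 'dce': from fail(2)=13 chase 'e': 13→0 ⇒ 0;  out=∅∪out(0)=∅
  fail(9) 'bbd': from fail(8)=7 chase 'd': 7→0 ⇒ 1;  out=∅∪out(1)=∅
  fail(15) 'ccc': from fail(14)=13 chase 'c': 13 ⇒ 14;  out={3}∪out(14)={3}
  fail(17) 'ada': from fail(16)=1 chase 'a': 1→0 ⇒ 11;  out=∅∪out(11)=∅
  fail(22) 'bec': from fail(21)=0 chase 'c': 0 ⇒ 13;  out=∅∪out(13)=∅
  fail(26) 'dea': from fail(25)=0 chase 'a': 0 ⇒ 11;  out=∅∪out(11)=∅
  fail(4) 'dcea': from fail(3)=0 chase 'a': 0 ⇒ 11;  out=∅∪out(11)=∅
  fail(10) 'bbdb': from fail(9)=1 chase 'b': 1 ⇒ 30;  out={1}∪out(30)={1,7}
  fail(18) 'adaa': from fail(17)=11 chase 'a': 11→0 ⇒ 11;  out=∅∪out(11)=∅
  fail(23) 'becc': from fail(22)=13 chase 'c': 13 ⇒ 14;  out=∅∪out(14)=∅
  fail(27) 'dead': from fail(26)=11 chase 'd': 11 ⇒ 16;  out=∅∪out(16)=∅
  fail(5) 'dceaa': from fail(4)=11 chase 'a': 11→0 ⇒ 11;  out=∅∪out(11)=∅
  fail(19) 'adaae': from fail(18)=11 chase 'e': 11 ⇒ 12;  out=∅∪out(12)={2}
  fail(24) 'beccc': from fail(23)=14 chase 'c': 14 ⇒ 15;  out={5}∪out(15)={3,5}
  fail(28) 'deadc': from fail(27)=16 chase 'c': 16→1 ⇒ 2;  out=∅∪out(2)=∅
  fail(6) 'dceaaa': from fail(5)=11 chase 'a': 11→0 ⇒ 11;  out={0}∪out(11)={0}
  fail(20) 'adaaee': from fail(19)=12 chase 'e': 12→0 ⇒ 0;  out={4}∪out(0)={4}
  fail(29) 'deadcb': from fail(28)=2 chase 'b': 2→13→0 ⇒ 7;  out={6}∪out(7)={6}

Text stream:
pos 0 'c': at 13
pos 1 'c': at 14
pos 2 'c': at 15  emit P3@[0:2]
pos 3 'b': at 7 (via fail)
pos 4 'b': at 8
pos 5 'd': at 9
pos 6 'b': at 10  emit P1@[3:6],P7@[5:6]
pos 7 'a': at 11 (via fail)
pos 8 'e': at 12  emit P2@[7:8]
pos 9 'd': at 1 (via fail)
pos 10 'b': at 30  emit P7@[9:10]
pos 11 'a': at 11 (via fail)
pos 12 'd': at 16
pos 13 'b': at 30 (via fail)  emit P7@[12:13]
pos 14 'd': at 1 (via fail)
pos 15 'a': at 11 (via fail)
pos 16 'd': at 16
pos 17 'a': at 17
pos 18 'a': at 18
pos 19 'e': at 19  emit P2@[18:19]
pos 20 'e': at 20  emit P4@[15:20]
pos 21 'd': at 1 (via fail)
pos 22 'c': at 2
pos 23 'c': at 14 (via fail)
pos 24 'c': at 15  emit P3@[22:24]
pos 25 'b': at 7 (via fail)
pos 26 'b': at 8
pos 27 'd': at 9
pos 28 'a': at 11 (via fail)
pos 29 'd': at 16
pos 30 'e': at 25 (via fail)
pos 31 'd': at 1 (via fail)
pos 32 'b': at 30  emit P7@[31:32]
pos 33 'd': at 1 (via fail)
pos 34 'e': at 25
pos 35 'a': at 26
pos 36 'd': at 27
pos 37 'c': at 28
pos 38 'b': at 29  emit P6@[33:38]
pos 39 'd': at 1 (via fail)
pos 40 'a': at 11 (via fail)
pos 41 'd': at 16
pos 42 'c': at 2 (via fail)
pos 43 'e': at 3

Result: [[2,3],[6,1],[6,7],[8,2],[10,7],[13,7],[19,2],[20,4],[24,3],[32,7],[38,6]]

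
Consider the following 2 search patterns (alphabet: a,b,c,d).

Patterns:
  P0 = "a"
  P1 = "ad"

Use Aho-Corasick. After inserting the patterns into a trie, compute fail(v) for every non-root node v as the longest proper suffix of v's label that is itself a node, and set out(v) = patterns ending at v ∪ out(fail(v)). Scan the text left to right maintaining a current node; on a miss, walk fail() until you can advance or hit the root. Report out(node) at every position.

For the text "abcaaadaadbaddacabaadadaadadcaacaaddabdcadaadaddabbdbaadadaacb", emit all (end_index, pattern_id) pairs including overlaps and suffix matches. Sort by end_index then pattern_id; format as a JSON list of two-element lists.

Construct AC machine:
Trie nodes:
  n0 'ε': a→1
  n1 'a': d→2  ←P0
  n2 'ad': ·  ←P1

Failure links (BFS by depth):
  fail(1) 'a': from fail(0)=0 chase 'a': 0 ⇒ 0;  out={0}∪out(0)={0}
  fail(2) 'ad': from fail(1)=0 chase 'd': 0 ⇒ 0;  out={1}∪out(0)={1}

Run:
[0] read 'a'  n0⇒n1  ** P0@[0:0]
[1] read 'b'  n1⇒n0 ·f
[2] read 'c'  n0⇒n0
[3] read 'a'  n0⇒n1  ** P0@[3:3]
[4] read 'a'  n1⇒n1 ·f  ** P0@[4:4]
[5] read 'a'  n1⇒n1 ·f  ** P0@[5:5]
[6] read 'd'  n1⇒n2  ** P1@[5:6]
[7] read 'a'  n2⇒n1 ·f  ** P0@[7:7]
[8] read 'a'  n1⇒n1 ·f  ** P0@[8:8]
[9] read 'd'  n1⇒n2  ** P1@[8:9]
[10] read 'b'  n2⇒n0 ·f
[11] read 'a'  n0⇒n1  ** P0@[11:11]
[12] read 'd'  n1⇒n2  ** P1@[11:12]
[13] read 'd'  n2⇒n0 ·f
[14] read 'a'  n0⇒n1  ** P0@[14:14]
[15] read 'c'  n1⇒n0 ·f
[16] read 'a'  n0⇒n1  ** P0@[16:16]
[17] read 'b'  n1⇒n0 ·f
[18] read 'a'  n0⇒n1  ** P0@[18:18]
[19] read 'a'  n1⇒n1 ·f  ** P0@[19:19]
[20] read 'd'  n1⇒n2  ** P1@[19:20]
[21] read 'a'  n2⇒n1 ·f  ** P0@[21:21]
[22] read 'd'  n1⇒n2  ** P1@[21:22]
[23] read 'a'  n2⇒n1 ·f  ** P0@[23:23]
[24] read 'a'  n1⇒n1 ·f  ** P0@[24:24]
[25] read 'd'  n1⇒n2  ** P1@[24:25]
[26] read 'a'  n2⇒n1 ·f  ** P0@[26:26]
[27] read 'd'  n1⇒n2  ** P1@[26:27]
[28] read 'c'  n2⇒n0 ·f
[29] read 'a'  n0⇒n1  ** P0@[29:29]
[30] read 'a'  n1⇒n1 ·f  ** P0@[30:30]
[31] read 'c'  n1⇒n0 ·f
[32] read 'a'  n0⇒n1  ** P0@[32:32]
[33] read 'a'  n1⇒n1 ·f  ** P0@[33:33]
[34] read 'd'  n1⇒n2  ** P1@[33:34]
[35] read 'd'  n2⇒n0 ·f
[36] read 'a'  n0⇒n1  ** P0@[36:36]
[37] read 'b'  n1⇒n0 ·f
[38] read 'd'  n0⇒n0
[39] read 'c'  n0⇒n0
[40] read 'a'  n0⇒n1  ** P0@[40:40]
[41] read 'd'  n1⇒n2  ** P1@[40:41]
[42] read 'a'  n2⇒n1 ·f  ** P0@[42:42]
[43] read 'a'  n1⇒n1 ·f  ** P0@[43:43]
[44] read 'd'  n1⇒n2  ** P1@[43:44]
[45] read 'a'  n2⇒n1 ·f  ** P0@[45:45]
[46] read 'd'  n1⇒n2  ** P1@[45:46]
[47] read 'd'  n2⇒n0 ·f
[48] read 'a'  n0⇒n1  ** P0@[48:48]
[49] read 'b'  n1⇒n0 ·f
[50] read 'b'  n0⇒n0
[51] read 'd'  n0⇒n0
[52] read 'b'  n0⇒n0
[53] read 'a'  n0⇒n1  ** P0@[53:53]
[54] read 'a'  n1⇒n1 ·f  ** P0@[54:54]
[55] read 'd'  n1⇒n2  ** P1@[54:55]
[56] read 'a'  n2⇒n1 ·f  ** P0@[56:56]
[57] read 'd'  n1⇒n2  ** P1@[56:57]
[58] read 'a'  n2⇒n1 ·f  ** P0@[58:58]
[59] read 'a'  n1⇒n1 ·f  ** P0@[59:59]
[60] read 'c'  n1⇒n0 ·f
[61] read 'b'  n0⇒n0

Result: [[0,0],[3,0],[4,0],[5,0],[6,1],[7,0],[8,0],[9,1],[11,0],[12,1],[14,0],[16,0],[18,0],[19,0],[20,1],[21,0],[22,1],[23,0],[24,0],[25,1],[26,0],[27,1],[29,0],[30,0],[32,0],[33,0],[34,1],[36,0],[40,0],[41,1],[42,0],[43,0],[44,1],[45,0],[46,1],[48,0],[53,0],[54,0],[55,1],[56,0],[57,1],[58,0],[59,0]]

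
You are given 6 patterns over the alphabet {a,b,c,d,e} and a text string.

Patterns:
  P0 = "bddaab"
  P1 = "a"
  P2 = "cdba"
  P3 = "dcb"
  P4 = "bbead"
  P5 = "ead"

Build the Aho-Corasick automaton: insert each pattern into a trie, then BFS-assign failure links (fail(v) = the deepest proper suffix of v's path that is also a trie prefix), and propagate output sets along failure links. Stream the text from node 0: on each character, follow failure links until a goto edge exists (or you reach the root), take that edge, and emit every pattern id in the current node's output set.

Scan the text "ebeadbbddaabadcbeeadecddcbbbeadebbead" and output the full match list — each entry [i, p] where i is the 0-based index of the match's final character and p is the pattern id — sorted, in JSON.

Build:
Trie nodes:
  n0 'ε': a→7 b→1 c→8 d→12 e→19
  n1 'b': b→15 d→2
  n2 'bd': d→3
  n3 'bdd': a→4
  n4 'bdda': a→5
  n5 'bddaa': b→6
  n6 'bddaab': ·  ←P0
  n7 'a': ·  ←P1
  n8 'c': d→9
  n9 'cd': b→10
  n10 'cdb': a→11
  n11 'cdba': ·  ←P2
  n12 'd': c→13
  n13 'dc': b→14
  n14 'dcb': ·  ←P3
  n15 'bb': e→16
  n16 'bbe': a→17
  n17 'bbea': d→18
  n18 'bbead': ·  ←P4
  n19 'e': a→20
  n20 'ea': d→21
  n21 'ead': ·  ←P5

Failure links (BFS by depth):
  fail(1) 'b': from fail(0)=0 chase 'b': 0 ⇒ 0;  out=∅∪out(0)=∅
  fail(7) 'a': from fail(0)=0 chase 'a': 0 ⇒ 0;  out={1}∪out(0)={1}
  fail(8) 'c': from fail(0)=0 chase 'c': 0 ⇒ 0;  out=∅∪out(0)=∅
  fail(12) 'd': from fail(0)=0 chase 'd': 0 ⇒ 0;  out=∅∪out(0)=∅
  fail(19) 'e': from fail(0)=0 chase 'e': 0 ⇒ 0;  out=∅∪out(0)=∅
  fail(2) 'bd': from fail(1)=0 chase 'd': 0 ⇒ 12;  out=∅∪out(12)=∅
  fail(9) 'cd': from fail(8)=0 chase 'd': 0 ⇒ 12;  out=∅∪out(12)=∅
  fail(13) 'dc': from fail(12)=0 chase 'c': 0 ⇒ 8;  out=∅∪out(8)=∅
  fail(15) 'bb': from fail(1)=0 chase 'b': 0 ⇒ 1;  out=∅∪out(1)=∅
  fail(20) 'ea': from fail(19)=0 chase 'a': 0 ⇒ 7;  out=∅∪out(7)={1}
  fail(3) 'bdd': from fail(2)=12 chase 'd': 12→0 ⇒ 12;  out=∅∪out(12)=∅
  fail(10) 'cdb': from fail(9)=12 chase 'b': 12→0 ⇒ 1;  out=∅∪out(1)=∅
  fail(14) 'dcb': from fail(13)=8 chase 'b': 8→0 ⇒ 1;  out={3}∪out(1)={3}
  fail(16) 'bbe': from fail(15)=1 chase 'e': 1→0 ⇒ 19;  out=∅∪out(19)=∅
  fail(21) 'ead': from fail(20)=7 chase 'd': 7→0 ⇒ 12;  out={5}∪out(12)={5}
  fail(4) 'bdda': from fail(3)=12 chase 'a': 12→0 ⇒ 7;  out=∅∪out(7)={1}
  fail(11) 'cdba': from fail(10)=1 chase 'a': 1→0 ⇒ 7;  out={2}∪out(7)={1,2}
  fail(17) 'bbea': from fail(16)=19 chase 'a': 19 ⇒ 20;  out=∅∪out(20)={1}
  fail(5) 'bddaa': from fail(4)=7 chase 'a': 7→0 ⇒ 7;  out=∅∪out(7)={1}
  fail(18) 'bbead': from fail(17)=20 chase 'd': 20 ⇒ 21;  out={4}∪out(21)={4,5}
  fail(6) 'bddaab': from fail(5)=7 chase 'b': 7→0 ⇒ 1;  out={0}∪out(1)={0}

Scan:
i=0 'e': node 0→19
i=1 'b': node 19→1 (fail-walked)
i=2 'e': node 1→19 (fail-walked)
i=3 'a': node 19→20  emit P1@[3:3]
i=4 'd': node 20→21  emit P5@[2:4]
i=5 'b': node 21→1 (fail-walked)
i=6 'b': node 1→15
i=7 'd': node 15→2 (fail-walked)
i=8 'd': node 2→3
i=9 'a': node 3→4  emit P1@[9:9]
i=10 'a': node 4→5  emit P1@[10:10]
i=11 'b': node 5→6  emit P0@[6:11]
i=12 'a': node 6→7 (fail-walked)  emit P1@[12:12]
i=13 'd': node 7→12 (fail-walked)
i=14 'c': node 12→13
i=15 'b': node 13→14  emit P3@[13:15]
i=16 'e': node 14→19 (fail-walked)
i=17 'e': node 19→19 (fail-walked)
i=18 'a': node 19→20  emit P1@[18:18]
i=19 'd': node 20→21  emit P5@[17:19]
i=20 'e': node 21→19 (fail-walked)
i=21 'c': node 19→8 (fail-walked)
i=22 'd': node 8→9
i=23 'd': node 9→12 (fail-walked)
i=24 'c': node 12→13
i=25 'b': node 13→14  emit P3@[23:25]
i=26 'b': node 14→15 (fail-walked)
i=27 'b': node 15→15 (fail-walked)
i=28 'e': node 15→16
i=29 'a': node 16→17  emit P1@[29:29]
i=30 'd': node 17→18  emit P4@[26:30],P5@[28:30]
i=31 'e': node 18→19 (fail-walked)
i=32 'b': node 19→1 (fail-walked)
i=33 'b': node 1→15
i=34 'e': node 15→16
i=35 'a': node 16→17  emit P1@[35:35]
i=36 'd': node 17→18  emit P4@[32:36],P5@[34:36]

Matches: [[3,1],[4,5],[9,1],[10,1],[11,0],[12,1],[15,3],[18,1],[19,5],[25,3],[29,1],[30,4],[30,5],[35,1],[36,4],[36,5]]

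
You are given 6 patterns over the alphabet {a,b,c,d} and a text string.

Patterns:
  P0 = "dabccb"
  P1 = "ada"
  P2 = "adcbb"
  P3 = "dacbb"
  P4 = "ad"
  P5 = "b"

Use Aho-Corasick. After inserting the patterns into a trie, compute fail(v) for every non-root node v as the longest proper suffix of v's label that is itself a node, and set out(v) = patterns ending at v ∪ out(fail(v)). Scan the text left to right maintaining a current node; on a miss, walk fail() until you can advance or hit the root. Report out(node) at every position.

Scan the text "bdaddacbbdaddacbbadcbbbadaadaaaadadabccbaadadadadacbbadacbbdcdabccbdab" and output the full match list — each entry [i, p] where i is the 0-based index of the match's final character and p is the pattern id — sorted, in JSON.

Construct AC machine:
Trie nodes:
  0='ε' goto a→7 b→16 d→1
  1='d' goto a→2
  2='da' goto b→3 c→13
  3='dab' goto c→4
  4='dabc' goto c→5
  5='dabcc' goto b→6
  6='dabccb' goto ·  ←P0
  7='a' goto d→8
  8='ad' goto a→9 c→10  ←P4
  9='ada' goto ·  ←P1
  10='adc' goto b→11
  11='adcb' goto b→12
  12='adcbb' goto ·  ←P2
  13='dac' goto b→14
  14='dacb' goto b→15
  15='dacbb' goto ·  ←P3
  16='b' goto ·  ←P5

BFS fail/out derivation:
  n1('d'): parent n0 fail=0; on 'd' 0 → fail=0;  out ∅∪∅=∅
  n7('a'): parent n0 fail=0; on 'a' 0 → fail=0;  out ∅∪∅=∅
  n16('b'): parent n0 fail=0; on 'b' 0 → fail=0;  out {5}∪∅={5}
  n2('da'): parent n1 fail=0; on 'a' 0 → fail=7;  out ∅∪∅=∅
  n8('ad'): parent n7 fail=0; on 'd' 0 → fail=1;  out {4}∪∅={4}
  n3('dab'): parent n2 fail=7; on 'b' 7→0 → fail=16;  out ∅∪{5}={5}
  n9('ada'): parent n8 fail=1; on 'a' 1 → fail=2;  out {1}∪∅={1}
  n10('adc'): parent n8 fail=1; on 'c' 1→0 → fail=0;  out ∅∪∅=∅
  n13('dac'): parent n2 fail=7; on 'c' 7→0 → fail=0;  out ∅∪∅=∅
  n4('dabc'): parent n3 fail=16; on 'c' 16→0 → fail=0;  out ∅∪∅=∅
  n11('adcb'): parent n10 fail=0; on 'b' 0 → fail=16;  out ∅∪{5}={5}
  n14('dacb'): parent n13 fail=0; on 'b' 0 → fail=16;  out ∅∪{5}={5}
  n5('dabcc'): parent n4 fail=0; on 'c' 0 → fail=0;  out ∅∪∅=∅
  n12('adcbb'): parent n11 fail=16; on 'b' 16→0 → fail=16;  out {2}∪{5}={2,5}
  n15('dacbb'): parent n14 fail=16; on 'b' 16→0 → fail=16;  out {3}∪{5}={3,5}
  n6('dabccb'): parent n5 fail=0; on 'b' 0 → fail=16;  out {0}∪{5}={0,5}

Scan:
pos 0 'b': at 16  → match P5@[0:0]
pos 1 'd': at 1 (via fail)
pos 2 'a': at 2
pos 3 'd': at 8 (via fail)  → match P4@[2:3]
pos 4 'd': at 1 (via fail)
pos 5 'a': at 2
pos 6 'c': at 13
pos 7 'b': at 14  → match P5@[7:7]
pos 8 'b': at 15  → match P3@[4:8],P5@[8:8]
pos 9 'd': at 1 (via fail)
pos 10 'a': at 2
pos 11 'd': at 8 (via fail)  → match P4@[10:11]
pos 12 'd': at 1 (via fail)
pos 13 'a': at 2
pos 14 'c': at 13
pos 15 'b': at 14  → match P5@[15:15]
pos 16 'b': at 15  → match P3@[12:16],P5@[16:16]
pos 17 'a': at 7 (via fail)
pos 18 'd': at 8  → match P4@[17:18]
pos 19 'c': at 10
pos 20 'b': at 11  → match P5@[20:20]
pos 21 'b': at 12  → match P2@[17:21],P5@[21:21]
pos 22 'b': at 16 (via fail)  → match P5@[22:22]
pos 23 'a': at 7 (via fail)
pos 24 'd': at 8  → match P4@[23:24]
pos 25 'a': at 9  → match P1@[23:25]
pos 26 'a': at 7 (via fail)
pos 27 'd': at 8  → match P4@[26:27]
pos 28 'a': at 9  → match P1@[26:28]
pos 29 'a': at 7 (via fail)
pos 30 'a': at 7 (via fail)
pos 31 'a': at 7 (via fail)
pos 32 'd': at 8  → match P4@[31:32]
pos 33 'a': at 9  → match P1@[31:33]
pos 34 'd': at 8 (via fail)  → match P4@[33:34]
pos 35 'a': at 9  → match P1@[33:35]
pos 36 'b': at 3 (via fail)  → match P5@[36:36]
pos 37 'c': at 4
pos 38 'c': at 5
pos 39 'b': at 6  → match P0@[34:39],P5@[39:39]
pos 40 'a': at 7 (via fail)
pos 41 'a': at 7 (via fail)
pos 42 'd': at 8  → match P4@[41:42]
pos 43 'a': at 9  → match P1@[41:43]
pos 44 'd': at 8 (via fail)  → match P4@[43:44]
pos 45 'a': at 9  → match P1@[43:45]
pos 46 'd': at 8 (via fail)  → match P4@[45:46]
pos 47 'a': at 9  → match P1@[45:47]
pos 48 'd': at 8 (via fail)  → match P4@[47:48]
pos 49 'a': at 9  → match P1@[47:49]
pos 50 'c': at 13 (via fail)
pos 51 'b': at 14  → match P5@[51:51]
pos 52 'b': at 15  → match P3@[48:52],P5@[52:52]
pos 53 'a': at 7 (via fail)
pos 54 'd': at 8  → match P4@[53:54]
pos 55 'a': at 9  → match P1@[53:55]
pos 56 'c': at 13 (via fail)
pos 57 'b': at 14  → match P5@[57:57]
pos 58 'b': at 15  → match P3@[54:58],P5@[58:58]
pos 59 'd': at 1 (via fail)
pos 60 'c': at 0 (via fail)
pos 61 'd': at 1
pos 62 'a': at 2
pos 63 'b': at 3  → match P5@[63:63]
pos 64 'c': at 4
pos 65 'c': at 5
pos 66 'b': at 6  → match P0@[61:66],P5@[66:66]
pos 67 'd': at 1 (via fail)
pos 68 'a': at 2
pos 69 'b': at 3  → match P5@[69:69]

Result: [[0,5],[3,4],[7,5],[8,3],[8,5],[11,4],[15,5],[16,3],[16,5],[18,4],[20,5],[21,2],[21,5],[22,5],[24,4],[25,1],[27,4],[28,1],[32,4],[33,1],[34,4],[35,1],[36,5],[39,0],[39,5],[42,4],[43,1],[44,4],[45,1],[46,4],[47,1],[48,4],[49,1],[51,5],[52,3],[52,5],[54,4],[55,1],[57,5],[58,3],[58,5],[63,5],[66,0],[66,5],[69,5]]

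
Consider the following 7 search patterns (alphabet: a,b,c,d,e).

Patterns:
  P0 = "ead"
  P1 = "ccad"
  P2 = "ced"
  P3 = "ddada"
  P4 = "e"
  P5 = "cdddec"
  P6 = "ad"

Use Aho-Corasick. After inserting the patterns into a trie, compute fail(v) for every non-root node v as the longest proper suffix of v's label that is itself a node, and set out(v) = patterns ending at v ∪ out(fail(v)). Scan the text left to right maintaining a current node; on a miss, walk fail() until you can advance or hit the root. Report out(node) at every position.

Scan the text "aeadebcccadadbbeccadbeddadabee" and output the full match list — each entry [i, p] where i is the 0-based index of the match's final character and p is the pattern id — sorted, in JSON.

Build:
Trie (insert patterns):
  0='ε' goto a→20 c→4 d→10 e→1
  1='e' goto a→2  ←P4
  2='ea' goto d→3
  3='ead' goto ·  ←P0
  4='c' goto c→5 d→15 e→8
  5='cc' goto a→6
  6='cca' goto d→7
  7='ccad' goto ·  ←P1
  8='ce' goto d→9
  9='ced' goto ·  ←P2
  10='d' goto d→11
  11='dd' goto a→12
  12='dda' goto d→13
  13='ddad' goto a→14
  14='ddada' goto ·  ←P3
  15='cd' goto d→16
  16='cdd' goto d→17
  17='cddd' goto e→18
  18='cddde' goto c→19
  19='cdddec' goto ·  ←P5
  20='a' goto d→21
  21='ad' goto ·  ←P6

Failure links (BFS by depth):
  fail(1) 'e': from fail(0)=0 chase 'e': 0 ⇒ 0;  out={4}∪out(0)={4}
  fail(4) 'c': from fail(0)=0 chase 'c': 0 ⇒ 0;  out=∅∪out(0)=∅
  fail(10) 'd': from fail(0)=0 chase 'd': 0 ⇒ 0;  out=∅∪out(0)=∅
  fail(20) 'a': from fail(0)=0 chase 'a': 0 ⇒ 0;  out=∅∪out(0)=∅
  fail(2) 'ea': from fail(1)=0 chase 'a': 0 ⇒ 20;  out=∅∪out(20)=∅
  fail(5) 'cc': from fail(4)=0 chase 'c': 0 ⇒ 4;  out=∅∪out(4)=∅
  fail(8) 'ce': from fail(4)=0 chase 'e': 0 ⇒ 1;  out=∅∪out(1)={4}
  fail(11) 'dd': from fail(10)=0 chase 'd': 0 ⇒ 10;  out=∅∪out(10)=∅
  fail(15) 'cd': from fail(4)=0 chase 'd': 0 ⇒ 10;  out=∅∪out(10)=∅
  fail(21) 'ad': from fail(20)=0 chase 'd': 0 ⇒ 10;  out={6}∪out(10)={6}
  fail(3) 'ead': from fail(2)=20 chase 'd': 20 ⇒ 21;  out={0}∪out(21)={0,6}
  fail(6) 'cca': from fail(5)=4 chase 'a': 4→0 ⇒ 20;  out=∅∪out(20)=∅
  fail(9) 'ced': from fail(8)=1 chase 'd': 1→0 ⇒ 10;  out={2}∪out(10)={2}
  fail(12) 'dda': from fail(11)=10 chase 'a': 10→0 ⇒ 20;  out=∅∪out(20)=∅
  fail(16) 'cdd': from fail(15)=10 chase 'd': 10 ⇒ 11;  out=∅∪out(11)=∅
  fail(7) 'ccad': from fail(6)=20 chase 'd': 20 ⇒ 21;  out={1}∪out(21)={1,6}
  fail(13) 'ddad': from fail(12)=20 chase 'd': 20 ⇒ 21;  out=∅∪out(21)={6}
  fail(17) 'cddd': from fail(16)=11 chase 'd': 11→10 ⇒ 11;  out=∅∪out(11)=∅
  fail(14) 'ddada': from fail(13)=21 chase 'a': 21→10→0 ⇒ 20;  out={3}∪out(20)={3}
  fail(18) 'cddde': from fail(17)=11 chase 'e': 11→10→0 ⇒ 1;  out=∅∪out(1)={4}
  fail(19) 'cdddec': from fail(18)=1 chase 'c': 1→0 ⇒ 4;  out={5}∪out(4)={5}

Scan:
[0] read 'a'  n0⇒n20
[1] read 'e'  n20⇒n1 (via fail)  ** P4@[1:1]
[2] read 'a'  n1⇒n2
[3] read 'd'  n2⇒n3  ** P0@[1:3],P6@[2:3]
[4] read 'e'  n3⇒n1 (via fail)  ** P4@[4:4]
[5] read 'b'  n1⇒n0 (via fail)
[6] read 'c'  n0⇒n4
[7] read 'c'  n4⇒n5
[8] read 'c'  n5⇒n5 (via fail)
[9] read 'a'  n5⇒n6
[10] read 'd'  n6⇒n7  ** P1@[7:10],P6@[9:10]
[11] read 'a'  n7⇒n20 (via fail)
[12] read 'd'  n20⇒n21  ** P6@[11:12]
[13] read 'b'  n21⇒n0 (via fail)
[14] read 'b'  n0⇒n0
[15] read 'e'  n0⇒n1  ** P4@[15:15]
[16] read 'c'  n1⇒n4 (via fail)
[17] read 'c'  n4⇒n5
[18] read 'a'  n5⇒n6
[19] read 'd'  n6⇒n7  ** P1@[16:19],P6@[18:19]
[20] read 'b'  n7⇒n0 (via fail)
[21] read 'e'  n0⇒n1  ** P4@[21:21]
[22] read 'd'  n1⇒n10 (via fail)
[23] read 'd'  n10⇒n11
[24] read 'a'  n11⇒n12
[25] read 'd'  n12⇒n13  ** P6@[24:25]
[26] read 'a'  n13⇒n14  ** P3@[22:26]
[27] read 'b'  n14⇒n0 (via fail)
[28] read 'e'  n0⇒n1  ** P4@[28:28]
[29] read 'e'  n1⇒n1 (via fail)  ** P4@[29:29]

Matches: [[1,4],[3,0],[3,6],[4,4],[10,1],[10,6],[12,6],[15,4],[19,1],[19,6],[21,4],[25,6],[26,3],[28,4],[29,4]]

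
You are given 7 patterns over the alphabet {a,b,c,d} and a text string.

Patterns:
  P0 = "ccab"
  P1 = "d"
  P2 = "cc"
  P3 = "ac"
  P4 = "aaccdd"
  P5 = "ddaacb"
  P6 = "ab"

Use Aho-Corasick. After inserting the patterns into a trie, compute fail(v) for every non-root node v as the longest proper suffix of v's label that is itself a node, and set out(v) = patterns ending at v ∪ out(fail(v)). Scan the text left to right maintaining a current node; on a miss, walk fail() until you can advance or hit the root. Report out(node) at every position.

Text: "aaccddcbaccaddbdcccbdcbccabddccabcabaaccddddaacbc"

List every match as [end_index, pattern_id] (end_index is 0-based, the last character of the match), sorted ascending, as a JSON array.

Build:
Trie nodes:
  0='ε' goto a→6 c→1 d→5
  1='c' goto c→2
  2='cc' goto a→3  ←P2
  3='cca' goto b→4
  4='ccab' goto ·  ←P0
  5='d' goto d→13  ←P1
  6='a' goto a→8 b→18 c→7
  7='ac' goto ·  ←P3
  8='aa' goto c→9
  9='aac' goto c→10
  10='aacc' goto d→11
  11='aaccd' goto d→12
  12='aaccdd' goto ·  ←P4
  13='dd' goto a→14
  14='dda' goto a→15
  15='ddaa' goto c→16
  16='ddaac' goto b→17
  17='ddaacb' goto ·  ←P5
  18='ab' goto ·  ←P6

Failure links (BFS by depth):
  n1('c'): parent n0 fail=0; on 'c' 0 → fail=0;  out ∅∪∅=∅
  n5('d'): parent n0 fail=0; on 'd' 0 → fail=0;  out {1}∪∅={1}
  n6('a'): parent n0 fail=0; on 'a' 0 → fail=0;  out ∅∪∅=∅
  n2('cc'): parent n1 fail=0; on 'c' 0 → fail=1;  out {2}∪∅={2}
  n7('ac'): parent n6 fail=0; on 'c' 0 → fail=1;  out {3}∪∅={3}
  n8('aa'): parent n6 fail=0; on 'a' 0 → fail=6;  out ∅∪∅=∅
  n13('dd'): parent n5 fail=0; on 'd' 0 → fail=5;  out ∅∪{1}={1}
  n18('ab'): parent n6 fail=0; on 'b' 0 → fail=0;  out {6}∪∅={6}
  n3('cca'): parent n2 fail=1; on 'a' 1→0 → fail=6;  out ∅∪∅=∅
  n9('aac'): parent n8 fail=6; on 'c' 6 → fail=7;  out ∅∪{3}={3}
  n14('dda'): parent n13 fail=5; on 'a' 5→0 → fail=6;  out ∅∪∅=∅
  n4('ccab'): parent n3 fail=6; on 'b' 6 → fail=18;  out {0}∪{6}={0,6}
  n10('aacc'): parent n9 fail=7; on 'c' 7→1 → fail=2;  out ∅∪{2}={2}
  n15('ddaa'): parent n14 fail=6; on 'a' 6 → fail=8;  out ∅∪∅=∅
  n11('aaccd'): parent n10 fail=2; on 'd' 2→1→0 → fail=5;  out ∅∪{1}={1}
  n16('ddaac'): parent n15 fail=8; on 'c' 8 → fail=9;  out ∅∪{3}={3}
  n12('aaccdd'): parent n11 fail=5; on 'd' 5 → fail=13;  out {4}∪{1}={1,4}
  n17('ddaacb'): parent n16 fail=9; on 'b' 9→7→1→0 → fail=0;  out {5}∪∅={5}

Scan:
i=0 'a': node 0→6
i=1 'a': node 6→8
i=2 'c': node 8→9  → match P3@[1:2]
i=3 'c': node 9→10  → match P2@[2:3]
i=4 'd': node 10→11  → match P1@[4:4]
i=5 'd': node 11→12  → match P1@[5:5],P4@[0:5]
i=6 'c': node 12→1 ·f
i=7 'b': node 1→0 ·f
i=8 'a': node 0→6
i=9 'c': node 6→7  → match P3@[8:9]
i=10 'c': node 7→2 ·f  → match P2@[9:10]
i=11 'a': node 2→3
i=12 'd': node 3→5 ·f  → match P1@[12:12]
i=13 'd': node 5→13  → match P1@[13:13]
i=14 'b': node 13→0 ·f
i=15 'd': node 0→5  → match P1@[15:15]
i=16 'c': node 5→1 ·f
i=17 'c': node 1→2  → match P2@[16:17]
i=18 'c': node 2→2 ·f  → match P2@[17:18]
i=19 'b': node 2→0 ·f
i=20 'd': node 0→5  → match P1@[20:20]
i=21 'c': node 5→1 ·f
i=22 'b': node 1→0 ·f
i=23 'c': node 0→1
i=24 'c': node 1→2  → match P2@[23:24]
i=25 'a': node 2→3
i=26 'b': node 3→4  → match P0@[23:26],P6@[25:26]
i=27 'd': node 4→5 ·f  → match P1@[27:27]
i=28 'd': node 5→13  → match P1@[28:28]
i=29 'c': node 13→1 ·f
i=30 'c': node 1→2  → match P2@[29:30]
i=31 'a': node 2→3
i=32 'b': node 3→4  → match P0@[29:32],P6@[31:32]
i=33 'c': node 4→1 ·f
i=34 'a': node 1→6 ·f
i=35 'b': node 6→18  → match P6@[34:35]
i=36 'a': node 18→6 ·f
i=37 'a': node 6→8
i=38 'c': node 8→9  → match P3@[37:38]
i=39 'c': node 9→10  → match P2@[38:39]
i=40 'd': node 10→11  → match P1@[40:40]
i=41 'd': node 11→12  → match P1@[41:41],P4@[36:41]
i=42 'd': node 12→13 ·f  → match P1@[42:42]
i=43 'd': node 13→13 ·f  → match P1@[43:43]
i=44 'a': node 13→14
i=45 'a': node 14→15
i=46 'c': node 15→16  → match P3@[45:46]
i=47 'b': node 16→17  → match P5@[42:47]
i=48 'c': node 17→1 ·f

Matches: [[2,3],[3,2],[4,1],[5,1],[5,4],[9,3],[10,2],[12,1],[13,1],[15,1],[17,2],[18,2],[20,1],[24,2],[26,0],[26,6],[27,1],[28,1],[30,2],[32,0],[32,6],[35,6],[38,3],[39,2],[40,1],[41,1],[41,4],[42,1],[43,1],[46,3],[47,5]]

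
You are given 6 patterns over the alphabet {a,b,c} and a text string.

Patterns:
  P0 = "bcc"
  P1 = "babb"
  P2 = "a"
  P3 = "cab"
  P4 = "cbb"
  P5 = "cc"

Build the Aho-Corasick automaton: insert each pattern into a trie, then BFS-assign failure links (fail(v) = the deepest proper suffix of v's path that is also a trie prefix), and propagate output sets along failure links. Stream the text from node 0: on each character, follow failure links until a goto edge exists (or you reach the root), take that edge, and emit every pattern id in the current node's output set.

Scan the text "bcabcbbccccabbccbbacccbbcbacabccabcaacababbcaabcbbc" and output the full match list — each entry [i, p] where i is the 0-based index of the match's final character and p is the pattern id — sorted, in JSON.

Build automaton:
Trie nodes:
  n0 'ε': a→7 b→1 c→8
  n1 'b': a→4 c→2
  n2 'bc': c→3
  n3 'bcc': ·  ←P0
  n4 'ba': b→5
  n5 'bab': b→6
  n6 'babb': ·  ←P1
  n7 'a': ·  ←P2
  n8 'c': a→9 b→11 c→13
  n9 'ca': b→10
  n10 'cab': ·  ←P3
  n11 'cb': b→12
  n12 'cbb': ·  ←P4
  n13 'cc': ·  ←P5

Failure links (BFS by depth):
  n1('b'): parent n0 fail=0; on 'b' 0 → fail=0;  out ∅∪∅=∅
  n7('a'): parent n0 fail=0; on 'a' 0 → fail=0;  out {2}∪∅={2}
  n8('c'): parent n0 fail=0; on 'c' 0 → fail=0;  out ∅∪∅=∅
  n2('bc'): parent n1 fail=0; on 'c' 0 → fail=8;  out ∅∪∅=∅
  n4('ba'): parent n1 fail=0; on 'a' 0 → fail=7;  out ∅∪{2}={2}
  n9('ca'): parent n8 fail=0; on 'a' 0 → fail=7;  out ∅∪{2}={2}
  n11('cb'): parent n8 fail=0; on 'b' 0 → fail=1;  out ∅∪∅=∅
  n13('cc'): parent n8 fail=0; on 'c' 0 → fail=8;  out {5}∪∅={5}
  n3('bcc'): parent n2 fail=8; on 'c' 8 → fail=13;  out {0}∪{5}={0,5}
  n5('bab'): parent n4 fail=7; on 'b' 7→0 → fail=1;  out ∅∪∅=∅
  n10('cab'): parent n9 fail=7; on 'b' 7→0 → fail=1;  out {3}∪∅={3}
  n12('cbb'): parent n11 fail=1; on 'b' 1→0 → fail=1;  out {4}∪∅={4}
  n6('babb'): parent n5 fail=1; on 'b' 1→0 → fail=1;  out {1}∪∅={1}

Text stream:
i=0 'b': node 0→1
i=1 'c': node 1→2
i=2 'a': node 2→9 (via fail)  emit P2@[2:2]
i=3 'b': node 9→10  emit P3@[1:3]
i=4 'c': node 10→2 (via fail)
i=5 'b': node 2→11 (via fail)
i=6 'b': node 11→12  emit P4@[4:6]
i=7 'c': node 12→2 (via fail)
i=8 'c': node 2→3  emit P0@[6:8],P5@[7:8]
i=9 'c': node 3→13 (via fail)  emit P5@[8:9]
i=10 'c': node 13→13 (via fail)  emit P5@[9:10]
i=11 'a': node 13→9 (via fail)  emit P2@[11:11]
i=12 'b': node 9→10  emit P3@[10:12]
i=13 'b': node 10→1 (via fail)
i=14 'c': node 1→2
i=15 'c': node 2→3  emit P0@[13:15],P5@[14:15]
i=16 'b': node 3→11 (via fail)
i=17 'b': node 11→12  emit P4@[15:17]
i=18 'a': node 12→4 (via fail)  emit P2@[18:18]
i=19 'c': node 4→8 (via fail)
i=20 'c': node 8→13  emit P5@[19:20]
i=21 'c': node 13→13 (via fail)  emit P5@[20:21]
i=22 'b': node 13→11 (via fail)
i=23 'b': node 11→12  emit P4@[21:23]
i=24 'c': node 12→2 (via fail)
i=25 'b': node 2→11 (via fail)
i=26 'a': node 11→4 (via fail)  emit P2@[26:26]
i=27 'c': node 4→8 (via fail)
i=28 'a': node 8→9  emit P2@[28:28]
i=29 'b': node 9→10  emit P3@[27:29]
i=30 'c': node 10→2 (via fail)
i=31 'c': node 2→3  emit P0@[29:31],P5@[30:31]
i=32 'a': node 3→9 (via fail)  emit P2@[32:32]
i=33 'b': node 9→10  emit P3@[31:33]
i=34 'c': node 10→2 (via fail)
i=35 'a': node 2→9 (via fail)  emit P2@[35:35]
i=36 'a': node 9→7 (via fail)  emit P2@[36:36]
i=37 'c': node 7→8 (via fail)
i=38 'a': node 8→9  emit P2@[38:38]
i=39 'b': node 9→10  emit P3@[37:39]
i=40 'a': node 10→4 (via fail)  emit P2@[40:40]
i=41 'b': node 4→5
i=42 'b': node 5→6  emit P1@[39:42]
i=43 'c': node 6→2 (via fail)
i=44 'a': node 2→9 (via fail)  emit P2@[44:44]
i=45 'a': node 9→7 (via fail)  emit P2@[45:45]
i=46 'b': node 7→1 (via fail)
i=47 'c': node 1→2
i=48 'b': node 2→11 (via fail)
i=49 'b': node 11→12  emit P4@[47:49]
i=50 'c': node 12→2 (via fail)

Matches: [[2,2],[3,3],[6,4],[8,0],[8,5],[9,5],[10,5],[11,2],[12,3],[15,0],[15,5],[17,4],[18,2],[20,5],[21,5],[23,4],[26,2],[28,2],[29,3],[31,0],[31,5],[32,2],[33,3],[35,2],[36,2],[38,2],[39,3],[40,2],[42,1],[44,2],[45,2],[49,4]]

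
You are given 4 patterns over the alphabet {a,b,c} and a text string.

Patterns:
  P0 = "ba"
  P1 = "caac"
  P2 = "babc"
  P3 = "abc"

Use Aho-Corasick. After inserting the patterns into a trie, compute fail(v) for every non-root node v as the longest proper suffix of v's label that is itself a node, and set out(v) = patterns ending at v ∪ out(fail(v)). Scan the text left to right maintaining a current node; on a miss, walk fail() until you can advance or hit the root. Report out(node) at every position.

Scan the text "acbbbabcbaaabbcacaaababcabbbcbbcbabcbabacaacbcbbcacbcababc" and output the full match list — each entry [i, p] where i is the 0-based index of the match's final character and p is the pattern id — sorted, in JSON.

Build automaton:
Trie (insert patterns):
  n0 'ε': a→9 b→1 c→3
  n1 'b': a→2
  n2 'ba': b→7  [P0 ends]
  n3 'c': a→4
  n4 'ca': a→5
  n5 'caa': c→6
  n6 'caac': ·  [P1 ends]
  n7 'bab': c→8
  n8 'babc': ·  [P2 ends]
  n9 'a': b→10
  n10 'ab': c→11
  n11 'abc': ·  [P3 ends]

BFS fail/out derivation:
  n1('b'): parent n0 fail=0; on 'b' 0 → fail=0;  out ∅∪∅=∅
  n3('c'): parent n0 fail=0; on 'c' 0 → fail=0;  out ∅∪∅=∅
  n9('a'): parent n0 fail=0; on 'a' 0 → fail=0;  out ∅∪∅=∅
  n2('ba'): parent n1 fail=0; on 'a' 0 → fail=9;  out {0}∪∅={0}
  n4('ca'): parent n3 fail=0; on 'a' 0 → fail=9;  out ∅∪∅=∅
  n10('ab'): parent n9 fail=0; on 'b' 0 → fail=1;  out ∅∪∅=∅
  n5('caa'): parent n4 fail=9; on 'a' 9→0 → fail=9;  out ∅∪∅=∅
  n7('bab'): parent n2 fail=9; on 'b' 9 → fail=10;  out ∅∪∅=∅
  n11('abc'): parent n10 fail=1; on 'c' 1→0 → fail=3;  out {3}∪∅={3}
  n6('caac'): parent n5 fail=9; on 'c' 9→0 → fail=3;  out {1}∪∅={1}
  n8('babc'): parent n7 fail=10; on 'c' 10 → fail=11;  out {2}∪{3}={2,3}

Run:
[0] read 'a'  n0⇒n9
[1] read 'c'  n9⇒n3 (fail-walked)
[2] read 'b'  n3⇒n1 (fail-walked)
[3] read 'b'  n1⇒n1 (fail-walked)
[4] read 'b'  n1⇒n1 (fail-walked)
[5] read 'a'  n1⇒n2  ** P0@[4:5]
[6] read 'b'  n2⇒n7
[7] read 'c'  n7⇒n8  ** P2@[4:7],P3@[5:7]
[8] read 'b'  n8⇒n1 (fail-walked)
[9] read 'a'  n1⇒n2  ** P0@[8:9]
[10] read 'a'  n2⇒n9 (fail-walked)
[11] read 'a'  n9⇒n9 (fail-walked)
[12] read 'b'  n9⇒n10
[13] read 'b'  n10⇒n1 (fail-walked)
[14] read 'c'  n1⇒n3 (fail-walked)
[15] read 'a'  n3⇒n4
[16] read 'c'  n4⇒n3 (fail-walked)
[17] read 'a'  n3⇒n4
[18] read 'a'  n4⇒n5
[19] read 'a'  n5⇒n9 (fail-walked)
[20] read 'b'  n9⇒n10
[21] read 'a'  n10⇒n2 (fail-walked)  ** P0@[20:21]
[22] read 'b'  n2⇒n7
[23] read 'c'  n7⇒n8  ** P2@[20:23],P3@[21:23]
[24] read 'a'  n8⇒n4 (fail-walked)
[25] read 'b'  n4⇒n10 (fail-walked)
[26] read 'b'  n10⇒n1 (fail-walked)
[27] read 'b'  n1⇒n1 (fail-walked)
[28] read 'c'  n1⇒n3 (fail-walked)
[29] read 'b'  n3⇒n1 (fail-walked)
[30] read 'b'  n1⇒n1 (fail-walked)
[31] read 'c'  n1⇒n3 (fail-walked)
[32] read 'b'  n3⇒n1 (fail-walked)
[33] read 'a'  n1⇒n2  ** P0@[32:33]
[34] read 'b'  n2⇒n7
[35] read 'c'  n7⇒n8  ** P2@[32:35],P3@[33:35]
[36] read 'b'  n8⇒n1 (fail-walked)
[37] read 'a'  n1⇒n2  ** P0@[36:37]
[38] read 'b'  n2⇒n7
[39] read 'a'  n7⇒n2 (fail-walked)  ** P0@[38:39]
[40] read 'c'  n2⇒n3 (fail-walked)
[41] read 'a'  n3⇒n4
[42] read 'a'  n4⇒n5
[43] read 'c'  n5⇒n6  ** P1@[40:43]
[44] read 'b'  n6⇒n1 (fail-walked)
[45] read 'c'  n1⇒n3 (fail-walked)
[46] read 'b'  n3⇒n1 (fail-walked)
[47] read 'b'  n1⇒n1 (fail-walked)
[48] read 'c'  n1⇒n3 (fail-walked)
[49] read 'a'  n3⇒n4
[50] read 'c'  n4⇒n3 (fail-walked)
[51] read 'b'  n3⇒n1 (fail-walked)
[52] read 'c'  n1⇒n3 (fail-walked)
[53] read 'a'  n3⇒n4
[54] read 'b'  n4⇒n10 (fail-walked)
[55] read 'a'  n10⇒n2 (fail-walked)  ** P0@[54:55]
[56] read 'b'  n2⇒n7
[57] read 'c'  n7⇒n8  ** P2@[54:57],P3@[55:57]

Result: [[5,0],[7,2],[7,3],[9,0],[21,0],[23,2],[23,3],[33,0],[35,2],[35,3],[37,0],[39,0],[43,1],[55,0],[57,2],[57,3]]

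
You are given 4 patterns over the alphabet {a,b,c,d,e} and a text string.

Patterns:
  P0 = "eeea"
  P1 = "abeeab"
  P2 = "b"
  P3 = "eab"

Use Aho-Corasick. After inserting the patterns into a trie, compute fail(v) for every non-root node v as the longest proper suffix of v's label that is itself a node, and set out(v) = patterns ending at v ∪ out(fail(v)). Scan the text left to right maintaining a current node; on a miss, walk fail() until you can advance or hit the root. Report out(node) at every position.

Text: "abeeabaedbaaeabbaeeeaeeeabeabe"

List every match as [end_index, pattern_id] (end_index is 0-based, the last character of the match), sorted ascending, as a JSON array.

Build automaton:
Trie (insert patterns):
  0='ε' goto a→5 b→11 e→1
  1='e' goto a→12 e→2
  2='ee' goto e→3
  3='eee' goto a→4
  4='eeea' goto ·  [P0 ends]
  5='a' goto b→6
  6='ab' goto e→7
  7='abe' goto e→8
  8='abee' goto a→9
  9='abeea' goto b→10
  10='abeeab' goto ·  [P1 ends]
  11='b' goto ·  [P2 ends]
  12='ea' goto b→13
  13='eab' goto ·  [P3 ends]

Failure links (BFS by depth):
  n1('e'): parent n0 fail=0; on 'e' 0 → fail=0;  out ∅∪∅=∅
  n5('a'): parent n0 fail=0; on 'a' 0 → fail=0;  out ∅∪∅=∅
  n11('b'): parent n0 fail=0; on 'b' 0 → fail=0;  out {2}∪∅={2}
  n2('ee'): parent n1 fail=0; on 'e' 0 → fail=1;  out ∅∪∅=∅
  n6('ab'): parent n5 fail=0; on 'b' 0 → fail=11;  out ∅∪{2}={2}
  n12('ea'): parent n1 fail=0; on 'a' 0 → fail=5;  out ∅∪∅=∅
  n3('eee'): parent n2 fail=1; on 'e' 1 → fail=2;  out ∅∪∅=∅
  n7('abe'): parent n6 fail=11; on 'e' 11→0 → fail=1;  out ∅∪∅=∅
  n13('eab'): parent n12 fail=5; on 'b' 5 → fail=6;  out {3}∪{2}={2,3}
  n4('eeea'): parent n3 fail=2; on 'a' 2→1 → fail=12;  out {0}∪∅={0}
  n8('abee'): parent n7 fail=1; on 'e' 1 → fail=2;  out ∅∪∅=∅
  n9('abeea'): parent n8 fail=2; on 'a' 2→1 → fail=12;  out ∅∪∅=∅
  n10('abeeab'): parent n9 fail=12; on 'b' 12 → fail=13;  out {1}∪{2,3}={1,2,3}

Text stream:
i=0 'a': node 0→5
i=1 'b': node 5→6  → match P2@[1:1]
i=2 'e': node 6→7
i=3 'e': node 7→8
i=4 'a': node 8→9
i=5 'b': node 9→10  → match P1@[0:5],P2@[5:5],P3@[3:5]
i=6 'a': node 10→5 (via fail)
i=7 'e': node 5→1 (via fail)
i=8 'd': node 1→0 (via fail)
i=9 'b': node 0→11  → match P2@[9:9]
i=10 'a': node 11→5 (via fail)
i=11 'a': node 5→5 (via fail)
i=12 'e': node 5→1 (via fail)
i=13 'a': node 1→12
i=14 'b': node 12→13  → match P2@[14:14],P3@[12:14]
i=15 'b': node 13→11 (via fail)  → match P2@[15:15]
i=16 'a': node 11→5 (via fail)
i=17 'e': node 5→1 (via fail)
i=18 'e': node 1→2
i=19 'e': node 2→3
i=20 'a': node 3→4  → match P0@[17:20]
i=21 'e': node 4→1 (via fail)
i=22 'e': node 1→2
i=23 'e': node 2→3
i=24 'a': node 3→4  → match P0@[21:24]
i=25 'b': node 4→13 (via fail)  → match P2@[25:25],P3@[23:25]
i=26 'e': node 13→7 (via fail)
i=27 'a': node 7→12 (via fail)
i=28 'b': node 12→13  → match P2@[28:28],P3@[26:28]
i=29 'e': node 13→7 (via fail)

Matches: [[1,2],[5,1],[5,2],[5,3],[9,2],[14,2],[14,3],[15,2],[20,0],[24,0],[25,2],[25,3],[28,2],[28,3]]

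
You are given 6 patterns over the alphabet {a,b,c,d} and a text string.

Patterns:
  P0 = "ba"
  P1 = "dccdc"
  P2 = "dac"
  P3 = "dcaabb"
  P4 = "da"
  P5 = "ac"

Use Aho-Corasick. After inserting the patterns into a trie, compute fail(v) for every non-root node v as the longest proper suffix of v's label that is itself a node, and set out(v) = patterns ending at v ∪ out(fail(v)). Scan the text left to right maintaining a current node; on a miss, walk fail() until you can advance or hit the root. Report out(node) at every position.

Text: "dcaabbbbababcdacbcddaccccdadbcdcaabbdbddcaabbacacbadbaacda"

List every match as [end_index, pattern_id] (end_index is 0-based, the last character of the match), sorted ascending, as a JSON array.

Build automaton:
Trie nodes:
  n0 'ε': a→14 b→1 d→3
  n1 'b': a→2
  n2 'ba': ·  ←P0
  n3 'd': a→8 c→4
  n4 'dc': a→10 c→5
  n5 'dcc': d→6
  n6 'dccd': c→7
  n7 'dccdc': ·  ←P1
  n8 'da': c→9  ←P4
  n9 'dac': ·  ←P2
  n10 'dca': a→11
  n11 'dcaa': b→12
  n12 'dcaab': b→13
  n13 'dcaabb': ·  ←P3
  n14 'a': c→15
  n15 'ac': ·  ←P5

Failure links (BFS by depth):
  fail(1) 'b': from fail(0)=0 chase 'b': 0 ⇒ 0;  out=∅∪out(0)=∅
  fail(3) 'd': from fail(0)=0 chase 'd': 0 ⇒ 0;  out=∅∪out(0)=∅
  fail(14) 'a': from fail(0)=0 chase 'a': 0 ⇒ 0;  out=∅∪out(0)=∅
  fail(2) 'ba': from fail(1)=0 chase 'a': 0 ⇒ 14;  out={0}∪out(14)={0}
  fail(4) 'dc': from fail(3)=0 chase 'c': 0 ⇒ 0;  out=∅∪out(0)=∅
  fail(8) 'da': from fail(3)=0 chase 'a': 0 ⇒ 14;  out={4}∪out(14)={4}
  fail(15) 'ac': from fail(14)=0 chase 'c': 0 ⇒ 0;  out={5}∪out(0)={5}
  fail(5) 'dcc': from fail(4)=0 chase 'c': 0 ⇒ 0;  out=∅∪out(0)=∅
  fail(9) 'dac': from fail(8)=14 chase 'c': 14 ⇒ 15;  out={2}∪out(15)={2,5}
  fail(10) 'dca': from fail(4)=0 chase 'a': 0 ⇒ 14;  out=∅∪out(14)=∅
  fail(6) 'dccd': from fail(5)=0 chase 'd': 0 ⇒ 3;  out=∅∪out(3)=∅
  fail(11) 'dcaa': from fail(10)=14 chase 'a': 14→0 ⇒ 14;  out=∅∪out(14)=∅
  fail(7) 'dccdc': from fail(6)=3 chase 'c': 3 ⇒ 4;  out={1}∪out(4)={1}
  fail(12) 'dcaab': from fail(11)=14 chase 'b': 14→0 ⇒ 1;  out=∅∪out(1)=∅
  fail(13) 'dcaabb': from fail(12)=1 chase 'b': 1→0 ⇒ 1;  out={3}∪out(1)={3}

Scan:
[0] read 'd'  n0⇒n3
[1] read 'c'  n3⇒n4
[2] read 'a'  n4⇒n10
[3] read 'a'  n10⇒n11
[4] read 'b'  n11⇒n12
[5] read 'b'  n12⇒n13  → match P3@[0:5]
[6] read 'b'  n13⇒n1 ·f
[7] read 'b'  n1⇒n1 ·f
[8] read 'a'  n1⇒n2  → match P0@[7:8]
[9] read 'b'  n2⇒n1 ·f
[10] read 'a'  n1⇒n2  → match P0@[9:10]
[11] read 'b'  n2⇒n1 ·f
[12] read 'c'  n1⇒n0 ·f
[13] read 'd'  n0⇒n3
[14] read 'a'  n3⇒n8  → match P4@[13:14]
[15] read 'c'  n8⇒n9  → match P2@[13:15],P5@[14:15]
[16] read 'b'  n9⇒n1 ·f
[17] read 'c'  n1⇒n0 ·f
[18] read 'd'  n0⇒n3
[19] read 'd'  n3⇒n3 ·f
[20] read 'a'  n3⇒n8  → match P4@[19:20]
[21] read 'c'  n8⇒n9  → match P2@[19:21],P5@[20:21]
[22] read 'c'  n9⇒n0 ·f
[23] read 'c'  n0⇒n0
[24] read 'c'  n0⇒n0
[25] read 'd'  n0⇒n3
[26] read 'a'  n3⇒n8  → match P4@[25:26]
[27] read 'd'  n8⇒n3 ·f
[28] read 'b'  n3⇒n1 ·f
[29] read 'c'  n1⇒n0 ·f
[30] read 'd'  n0⇒n3
[31] read 'c'  n3⇒n4
[32] read 'a'  n4⇒n10
[33] read 'a'  n10⇒n11
[34] read 'b'  n11⇒n12
[35] read 'b'  n12⇒n13  → match P3@[30:35]
[36] read 'd'  n13⇒n3 ·f
[37] read 'b'  n3⇒n1 ·f
[38] read 'd'  n1⇒n3 ·f
[39] read 'd'  n3⇒n3 ·f
[40] read 'c'  n3⇒n4
[41] read 'a'  n4⇒n10
[42] read 'a'  n10⇒n11
[43] read 'b'  n11⇒n12
[44] read 'b'  n12⇒n13  → match P3@[39:44]
[45] read 'a'  n13⇒n2 ·f  → match P0@[44:45]
[46] read 'c'  n2⇒n15 ·f  → match P5@[45:46]
[47] read 'a'  n15⇒n14 ·f
[48] read 'c'  n14⇒n15  → match P5@[47:48]
[49] read 'b'  n15⇒n1 ·f
[50] read 'a'  n1⇒n2  → match P0@[49:50]
[51] read 'd'  n2⇒n3 ·f
[52] read 'b'  n3⇒n1 ·f
[53] read 'a'  n1⇒n2  → match P0@[52:53]
[54] read 'a'  n2⇒n14 ·f
[55] read 'c'  n14⇒n15  → match P5@[54:55]
[56] read 'd'  n15⇒n3 ·f
[57] read 'a'  n3⇒n8  → match P4@[56:57]

Result: [[5,3],[8,0],[10,0],[14,4],[15,2],[15,5],[20,4],[21,2],[21,5],[26,4],[35,3],[44,3],[45,0],[46,5],[48,5],[50,0],[53,0],[55,5],[57,4]]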